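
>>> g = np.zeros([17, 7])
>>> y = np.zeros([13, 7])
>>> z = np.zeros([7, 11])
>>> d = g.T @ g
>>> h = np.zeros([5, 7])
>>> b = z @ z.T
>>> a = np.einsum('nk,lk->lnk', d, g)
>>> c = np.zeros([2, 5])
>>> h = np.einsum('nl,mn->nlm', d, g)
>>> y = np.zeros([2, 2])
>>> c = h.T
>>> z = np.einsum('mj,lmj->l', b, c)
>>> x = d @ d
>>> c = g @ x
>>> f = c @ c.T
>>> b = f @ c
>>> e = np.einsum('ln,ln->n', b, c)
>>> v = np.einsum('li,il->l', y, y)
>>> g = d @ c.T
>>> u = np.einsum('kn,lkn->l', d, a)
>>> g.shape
(7, 17)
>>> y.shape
(2, 2)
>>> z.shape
(17,)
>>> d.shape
(7, 7)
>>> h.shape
(7, 7, 17)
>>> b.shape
(17, 7)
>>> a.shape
(17, 7, 7)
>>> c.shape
(17, 7)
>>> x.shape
(7, 7)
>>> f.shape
(17, 17)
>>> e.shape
(7,)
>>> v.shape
(2,)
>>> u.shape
(17,)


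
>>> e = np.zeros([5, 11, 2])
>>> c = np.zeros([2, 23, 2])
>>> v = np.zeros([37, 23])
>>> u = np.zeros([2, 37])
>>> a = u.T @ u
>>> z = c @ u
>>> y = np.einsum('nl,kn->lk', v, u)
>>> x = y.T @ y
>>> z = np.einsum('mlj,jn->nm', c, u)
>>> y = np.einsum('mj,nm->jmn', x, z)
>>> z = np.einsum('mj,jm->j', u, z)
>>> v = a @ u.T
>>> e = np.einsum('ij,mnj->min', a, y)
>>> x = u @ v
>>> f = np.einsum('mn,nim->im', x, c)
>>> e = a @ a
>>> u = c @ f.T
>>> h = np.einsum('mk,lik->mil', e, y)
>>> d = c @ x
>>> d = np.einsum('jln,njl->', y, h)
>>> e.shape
(37, 37)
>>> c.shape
(2, 23, 2)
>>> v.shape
(37, 2)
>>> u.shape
(2, 23, 23)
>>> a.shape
(37, 37)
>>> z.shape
(37,)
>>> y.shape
(2, 2, 37)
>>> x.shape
(2, 2)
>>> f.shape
(23, 2)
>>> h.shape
(37, 2, 2)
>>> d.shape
()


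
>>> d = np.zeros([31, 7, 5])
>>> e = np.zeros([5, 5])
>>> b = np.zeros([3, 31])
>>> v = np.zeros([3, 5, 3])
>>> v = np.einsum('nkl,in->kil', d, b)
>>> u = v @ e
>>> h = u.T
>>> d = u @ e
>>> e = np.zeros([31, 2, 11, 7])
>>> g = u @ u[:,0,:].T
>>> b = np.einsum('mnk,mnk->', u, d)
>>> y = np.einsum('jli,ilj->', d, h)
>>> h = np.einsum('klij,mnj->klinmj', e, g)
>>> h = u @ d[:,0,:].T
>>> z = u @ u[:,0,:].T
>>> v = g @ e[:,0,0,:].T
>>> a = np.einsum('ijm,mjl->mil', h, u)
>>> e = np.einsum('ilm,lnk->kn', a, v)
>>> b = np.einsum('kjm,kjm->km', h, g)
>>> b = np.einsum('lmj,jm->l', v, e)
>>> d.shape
(7, 3, 5)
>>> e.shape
(31, 3)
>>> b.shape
(7,)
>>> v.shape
(7, 3, 31)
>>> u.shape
(7, 3, 5)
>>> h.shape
(7, 3, 7)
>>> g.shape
(7, 3, 7)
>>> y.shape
()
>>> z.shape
(7, 3, 7)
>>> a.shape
(7, 7, 5)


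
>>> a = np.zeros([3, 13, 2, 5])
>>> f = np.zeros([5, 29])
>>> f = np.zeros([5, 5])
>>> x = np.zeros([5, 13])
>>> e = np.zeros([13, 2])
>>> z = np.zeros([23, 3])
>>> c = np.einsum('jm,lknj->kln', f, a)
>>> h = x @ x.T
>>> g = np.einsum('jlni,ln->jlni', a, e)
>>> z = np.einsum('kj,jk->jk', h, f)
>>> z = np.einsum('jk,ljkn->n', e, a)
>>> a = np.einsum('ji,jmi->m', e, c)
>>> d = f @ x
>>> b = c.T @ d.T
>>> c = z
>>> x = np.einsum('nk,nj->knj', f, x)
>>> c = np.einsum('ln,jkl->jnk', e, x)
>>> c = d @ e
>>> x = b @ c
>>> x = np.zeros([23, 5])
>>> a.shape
(3,)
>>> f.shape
(5, 5)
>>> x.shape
(23, 5)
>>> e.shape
(13, 2)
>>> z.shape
(5,)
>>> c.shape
(5, 2)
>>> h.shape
(5, 5)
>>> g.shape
(3, 13, 2, 5)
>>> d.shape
(5, 13)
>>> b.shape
(2, 3, 5)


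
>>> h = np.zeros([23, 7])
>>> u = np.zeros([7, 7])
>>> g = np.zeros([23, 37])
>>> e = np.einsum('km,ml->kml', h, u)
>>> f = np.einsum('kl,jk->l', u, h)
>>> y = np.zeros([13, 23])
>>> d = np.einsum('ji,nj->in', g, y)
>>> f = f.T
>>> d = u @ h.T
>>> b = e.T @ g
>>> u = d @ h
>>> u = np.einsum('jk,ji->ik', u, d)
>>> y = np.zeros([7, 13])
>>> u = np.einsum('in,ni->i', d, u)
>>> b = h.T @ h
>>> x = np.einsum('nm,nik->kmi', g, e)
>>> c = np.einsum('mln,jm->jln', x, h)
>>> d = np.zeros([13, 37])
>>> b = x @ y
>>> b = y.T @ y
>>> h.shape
(23, 7)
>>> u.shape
(7,)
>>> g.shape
(23, 37)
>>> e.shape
(23, 7, 7)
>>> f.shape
(7,)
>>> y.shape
(7, 13)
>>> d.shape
(13, 37)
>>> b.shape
(13, 13)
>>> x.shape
(7, 37, 7)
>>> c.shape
(23, 37, 7)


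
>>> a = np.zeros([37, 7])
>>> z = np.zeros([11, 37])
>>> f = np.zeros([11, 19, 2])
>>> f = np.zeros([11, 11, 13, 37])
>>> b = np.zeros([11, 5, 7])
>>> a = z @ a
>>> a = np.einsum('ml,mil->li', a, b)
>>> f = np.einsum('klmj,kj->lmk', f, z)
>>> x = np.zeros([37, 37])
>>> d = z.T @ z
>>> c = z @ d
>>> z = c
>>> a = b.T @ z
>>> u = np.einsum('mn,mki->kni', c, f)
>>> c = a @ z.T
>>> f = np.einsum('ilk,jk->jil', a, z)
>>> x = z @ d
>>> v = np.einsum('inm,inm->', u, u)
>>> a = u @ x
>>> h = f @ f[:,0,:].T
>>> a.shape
(13, 37, 37)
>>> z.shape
(11, 37)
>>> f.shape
(11, 7, 5)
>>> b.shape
(11, 5, 7)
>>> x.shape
(11, 37)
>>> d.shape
(37, 37)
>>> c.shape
(7, 5, 11)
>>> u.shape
(13, 37, 11)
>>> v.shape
()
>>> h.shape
(11, 7, 11)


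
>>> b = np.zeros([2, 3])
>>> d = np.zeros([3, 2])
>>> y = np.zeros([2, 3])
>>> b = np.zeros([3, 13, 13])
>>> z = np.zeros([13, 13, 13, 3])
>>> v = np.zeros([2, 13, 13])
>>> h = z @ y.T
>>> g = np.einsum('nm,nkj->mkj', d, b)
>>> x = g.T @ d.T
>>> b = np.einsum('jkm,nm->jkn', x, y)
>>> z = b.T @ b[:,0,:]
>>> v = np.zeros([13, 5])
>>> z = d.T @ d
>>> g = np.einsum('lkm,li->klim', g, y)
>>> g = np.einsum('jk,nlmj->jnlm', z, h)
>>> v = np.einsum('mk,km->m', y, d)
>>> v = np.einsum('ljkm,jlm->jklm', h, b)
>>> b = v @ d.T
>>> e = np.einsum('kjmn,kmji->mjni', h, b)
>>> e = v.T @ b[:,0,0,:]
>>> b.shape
(13, 13, 13, 3)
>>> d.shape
(3, 2)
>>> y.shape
(2, 3)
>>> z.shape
(2, 2)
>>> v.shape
(13, 13, 13, 2)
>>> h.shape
(13, 13, 13, 2)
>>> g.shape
(2, 13, 13, 13)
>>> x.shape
(13, 13, 3)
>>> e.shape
(2, 13, 13, 3)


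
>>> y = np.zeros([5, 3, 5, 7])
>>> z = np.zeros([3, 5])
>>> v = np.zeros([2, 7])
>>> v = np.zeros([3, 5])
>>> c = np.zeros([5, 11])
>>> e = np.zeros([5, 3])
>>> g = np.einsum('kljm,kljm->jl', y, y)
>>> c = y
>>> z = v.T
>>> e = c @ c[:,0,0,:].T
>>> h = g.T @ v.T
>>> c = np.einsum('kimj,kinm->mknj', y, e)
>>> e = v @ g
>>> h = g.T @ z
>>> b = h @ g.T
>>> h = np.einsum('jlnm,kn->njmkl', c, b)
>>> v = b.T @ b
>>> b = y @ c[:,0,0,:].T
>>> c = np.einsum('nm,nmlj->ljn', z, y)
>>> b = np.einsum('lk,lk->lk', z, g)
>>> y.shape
(5, 3, 5, 7)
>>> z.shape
(5, 3)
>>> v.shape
(5, 5)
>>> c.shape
(5, 7, 5)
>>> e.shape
(3, 3)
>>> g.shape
(5, 3)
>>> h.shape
(5, 5, 7, 3, 5)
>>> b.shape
(5, 3)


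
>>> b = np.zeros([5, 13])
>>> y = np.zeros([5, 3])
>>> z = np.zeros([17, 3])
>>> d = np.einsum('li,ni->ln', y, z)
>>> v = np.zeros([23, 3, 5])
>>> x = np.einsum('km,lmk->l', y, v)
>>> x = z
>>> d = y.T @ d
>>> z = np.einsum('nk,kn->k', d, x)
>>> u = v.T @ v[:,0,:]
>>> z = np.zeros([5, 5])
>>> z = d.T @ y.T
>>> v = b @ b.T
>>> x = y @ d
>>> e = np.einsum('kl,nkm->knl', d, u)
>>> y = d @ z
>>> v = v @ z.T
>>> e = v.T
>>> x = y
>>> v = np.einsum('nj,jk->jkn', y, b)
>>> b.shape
(5, 13)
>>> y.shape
(3, 5)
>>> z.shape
(17, 5)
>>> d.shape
(3, 17)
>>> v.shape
(5, 13, 3)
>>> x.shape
(3, 5)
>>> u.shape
(5, 3, 5)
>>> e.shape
(17, 5)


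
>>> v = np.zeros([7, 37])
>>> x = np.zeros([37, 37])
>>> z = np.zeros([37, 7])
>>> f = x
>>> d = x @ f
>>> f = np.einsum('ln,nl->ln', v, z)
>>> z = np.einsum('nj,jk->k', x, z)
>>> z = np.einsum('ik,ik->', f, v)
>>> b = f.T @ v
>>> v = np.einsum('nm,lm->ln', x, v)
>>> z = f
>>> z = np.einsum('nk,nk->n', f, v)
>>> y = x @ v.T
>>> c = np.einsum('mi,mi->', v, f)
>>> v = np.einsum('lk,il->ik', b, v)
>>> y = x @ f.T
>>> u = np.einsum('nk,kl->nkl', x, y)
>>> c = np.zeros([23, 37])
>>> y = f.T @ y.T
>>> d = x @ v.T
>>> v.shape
(7, 37)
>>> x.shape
(37, 37)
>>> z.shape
(7,)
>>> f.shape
(7, 37)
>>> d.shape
(37, 7)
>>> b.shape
(37, 37)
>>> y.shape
(37, 37)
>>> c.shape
(23, 37)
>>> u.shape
(37, 37, 7)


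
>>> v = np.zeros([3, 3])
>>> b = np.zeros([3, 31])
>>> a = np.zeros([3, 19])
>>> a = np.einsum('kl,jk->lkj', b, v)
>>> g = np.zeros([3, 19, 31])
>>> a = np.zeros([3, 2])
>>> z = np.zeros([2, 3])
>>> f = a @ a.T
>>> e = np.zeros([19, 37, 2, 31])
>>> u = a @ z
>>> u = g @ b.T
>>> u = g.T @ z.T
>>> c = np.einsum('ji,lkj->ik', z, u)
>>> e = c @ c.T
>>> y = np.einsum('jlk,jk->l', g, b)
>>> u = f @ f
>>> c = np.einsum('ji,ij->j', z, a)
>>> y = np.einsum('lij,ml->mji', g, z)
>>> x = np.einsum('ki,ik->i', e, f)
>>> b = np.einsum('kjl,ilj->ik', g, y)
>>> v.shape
(3, 3)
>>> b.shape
(2, 3)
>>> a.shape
(3, 2)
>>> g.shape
(3, 19, 31)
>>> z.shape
(2, 3)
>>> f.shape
(3, 3)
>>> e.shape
(3, 3)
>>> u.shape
(3, 3)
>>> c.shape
(2,)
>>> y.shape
(2, 31, 19)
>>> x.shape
(3,)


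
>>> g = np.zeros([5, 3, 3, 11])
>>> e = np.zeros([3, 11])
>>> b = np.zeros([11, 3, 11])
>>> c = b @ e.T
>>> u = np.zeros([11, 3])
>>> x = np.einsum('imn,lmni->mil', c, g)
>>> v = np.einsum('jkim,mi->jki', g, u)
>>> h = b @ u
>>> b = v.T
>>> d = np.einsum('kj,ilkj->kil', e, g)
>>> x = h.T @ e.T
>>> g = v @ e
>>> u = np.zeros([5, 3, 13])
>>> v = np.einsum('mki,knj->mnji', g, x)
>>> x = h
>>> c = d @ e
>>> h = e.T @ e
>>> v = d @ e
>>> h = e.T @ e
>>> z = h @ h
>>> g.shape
(5, 3, 11)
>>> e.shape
(3, 11)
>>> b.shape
(3, 3, 5)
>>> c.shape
(3, 5, 11)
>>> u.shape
(5, 3, 13)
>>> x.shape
(11, 3, 3)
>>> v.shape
(3, 5, 11)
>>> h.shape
(11, 11)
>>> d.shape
(3, 5, 3)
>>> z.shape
(11, 11)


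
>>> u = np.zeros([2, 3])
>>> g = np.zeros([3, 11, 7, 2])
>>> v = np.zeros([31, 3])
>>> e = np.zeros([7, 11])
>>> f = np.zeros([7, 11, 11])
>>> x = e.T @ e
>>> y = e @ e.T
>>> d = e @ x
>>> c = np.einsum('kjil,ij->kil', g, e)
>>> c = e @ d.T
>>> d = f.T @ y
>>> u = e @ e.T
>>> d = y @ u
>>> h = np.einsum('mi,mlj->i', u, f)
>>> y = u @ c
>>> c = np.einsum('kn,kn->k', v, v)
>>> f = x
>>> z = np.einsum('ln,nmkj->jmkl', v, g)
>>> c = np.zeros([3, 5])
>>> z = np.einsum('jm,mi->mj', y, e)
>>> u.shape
(7, 7)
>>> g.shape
(3, 11, 7, 2)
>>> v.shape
(31, 3)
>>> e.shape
(7, 11)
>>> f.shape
(11, 11)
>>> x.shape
(11, 11)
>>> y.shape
(7, 7)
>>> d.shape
(7, 7)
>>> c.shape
(3, 5)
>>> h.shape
(7,)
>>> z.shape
(7, 7)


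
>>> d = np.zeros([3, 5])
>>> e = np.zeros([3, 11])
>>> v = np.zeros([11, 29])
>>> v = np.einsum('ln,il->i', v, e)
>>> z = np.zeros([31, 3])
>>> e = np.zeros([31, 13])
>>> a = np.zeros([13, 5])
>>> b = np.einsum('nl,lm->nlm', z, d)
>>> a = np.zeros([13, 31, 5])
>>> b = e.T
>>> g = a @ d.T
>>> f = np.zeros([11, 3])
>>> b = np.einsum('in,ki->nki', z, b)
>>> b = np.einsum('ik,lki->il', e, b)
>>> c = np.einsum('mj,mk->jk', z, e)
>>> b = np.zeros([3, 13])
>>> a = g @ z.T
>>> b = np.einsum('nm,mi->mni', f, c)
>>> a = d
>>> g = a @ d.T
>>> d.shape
(3, 5)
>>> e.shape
(31, 13)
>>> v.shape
(3,)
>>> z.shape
(31, 3)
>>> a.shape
(3, 5)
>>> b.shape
(3, 11, 13)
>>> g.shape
(3, 3)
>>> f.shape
(11, 3)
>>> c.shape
(3, 13)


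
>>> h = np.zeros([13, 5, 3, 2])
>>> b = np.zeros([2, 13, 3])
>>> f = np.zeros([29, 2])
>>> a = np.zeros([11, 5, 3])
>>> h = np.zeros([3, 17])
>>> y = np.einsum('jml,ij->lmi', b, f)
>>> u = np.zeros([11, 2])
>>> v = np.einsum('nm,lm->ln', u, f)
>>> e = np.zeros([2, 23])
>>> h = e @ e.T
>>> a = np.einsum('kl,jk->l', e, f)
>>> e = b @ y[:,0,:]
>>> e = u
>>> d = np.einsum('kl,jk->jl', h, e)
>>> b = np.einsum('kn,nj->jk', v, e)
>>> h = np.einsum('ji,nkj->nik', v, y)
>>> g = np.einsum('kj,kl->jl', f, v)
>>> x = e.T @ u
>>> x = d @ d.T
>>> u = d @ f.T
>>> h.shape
(3, 11, 13)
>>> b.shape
(2, 29)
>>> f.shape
(29, 2)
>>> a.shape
(23,)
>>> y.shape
(3, 13, 29)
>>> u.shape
(11, 29)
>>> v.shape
(29, 11)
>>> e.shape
(11, 2)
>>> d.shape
(11, 2)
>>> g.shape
(2, 11)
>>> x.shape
(11, 11)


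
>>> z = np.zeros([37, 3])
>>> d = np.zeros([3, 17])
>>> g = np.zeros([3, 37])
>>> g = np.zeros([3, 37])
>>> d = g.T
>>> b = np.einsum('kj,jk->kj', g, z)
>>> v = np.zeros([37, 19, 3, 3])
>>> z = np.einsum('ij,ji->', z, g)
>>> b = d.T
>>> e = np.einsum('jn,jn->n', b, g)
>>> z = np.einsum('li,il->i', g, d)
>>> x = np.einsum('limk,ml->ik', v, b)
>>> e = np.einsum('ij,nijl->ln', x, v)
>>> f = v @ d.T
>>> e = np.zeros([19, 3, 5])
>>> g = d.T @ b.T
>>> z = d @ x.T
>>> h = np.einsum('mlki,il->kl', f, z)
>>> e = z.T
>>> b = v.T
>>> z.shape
(37, 19)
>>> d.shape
(37, 3)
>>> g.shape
(3, 3)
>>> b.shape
(3, 3, 19, 37)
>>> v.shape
(37, 19, 3, 3)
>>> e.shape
(19, 37)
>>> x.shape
(19, 3)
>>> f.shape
(37, 19, 3, 37)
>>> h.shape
(3, 19)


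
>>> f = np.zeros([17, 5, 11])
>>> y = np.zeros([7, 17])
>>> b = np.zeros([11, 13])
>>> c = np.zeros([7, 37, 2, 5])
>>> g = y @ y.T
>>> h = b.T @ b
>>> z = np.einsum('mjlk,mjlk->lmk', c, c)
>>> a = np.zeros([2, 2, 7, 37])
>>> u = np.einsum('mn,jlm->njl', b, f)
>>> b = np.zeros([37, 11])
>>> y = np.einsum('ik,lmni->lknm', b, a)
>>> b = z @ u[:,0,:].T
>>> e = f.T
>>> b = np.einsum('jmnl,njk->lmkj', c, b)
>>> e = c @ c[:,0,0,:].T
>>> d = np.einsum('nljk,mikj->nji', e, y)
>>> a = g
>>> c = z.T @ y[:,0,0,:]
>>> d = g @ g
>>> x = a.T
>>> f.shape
(17, 5, 11)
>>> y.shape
(2, 11, 7, 2)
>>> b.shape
(5, 37, 13, 7)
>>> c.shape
(5, 7, 2)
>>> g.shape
(7, 7)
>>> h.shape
(13, 13)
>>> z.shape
(2, 7, 5)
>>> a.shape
(7, 7)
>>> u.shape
(13, 17, 5)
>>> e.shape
(7, 37, 2, 7)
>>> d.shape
(7, 7)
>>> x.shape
(7, 7)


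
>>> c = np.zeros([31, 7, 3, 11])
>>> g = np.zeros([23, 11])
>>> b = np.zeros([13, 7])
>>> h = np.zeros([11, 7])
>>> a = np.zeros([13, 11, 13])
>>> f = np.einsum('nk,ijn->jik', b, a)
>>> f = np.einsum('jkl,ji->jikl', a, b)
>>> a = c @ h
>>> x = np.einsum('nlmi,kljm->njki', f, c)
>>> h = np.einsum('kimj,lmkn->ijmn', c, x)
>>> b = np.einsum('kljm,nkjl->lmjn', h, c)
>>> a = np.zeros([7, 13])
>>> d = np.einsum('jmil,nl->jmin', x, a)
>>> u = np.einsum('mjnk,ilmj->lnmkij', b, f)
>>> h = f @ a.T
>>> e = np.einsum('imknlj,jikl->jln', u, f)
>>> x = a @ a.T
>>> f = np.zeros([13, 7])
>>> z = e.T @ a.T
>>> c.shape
(31, 7, 3, 11)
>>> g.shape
(23, 11)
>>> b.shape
(11, 13, 3, 31)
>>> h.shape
(13, 7, 11, 7)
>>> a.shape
(7, 13)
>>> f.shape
(13, 7)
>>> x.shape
(7, 7)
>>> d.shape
(13, 3, 31, 7)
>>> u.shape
(7, 3, 11, 31, 13, 13)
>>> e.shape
(13, 13, 31)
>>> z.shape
(31, 13, 7)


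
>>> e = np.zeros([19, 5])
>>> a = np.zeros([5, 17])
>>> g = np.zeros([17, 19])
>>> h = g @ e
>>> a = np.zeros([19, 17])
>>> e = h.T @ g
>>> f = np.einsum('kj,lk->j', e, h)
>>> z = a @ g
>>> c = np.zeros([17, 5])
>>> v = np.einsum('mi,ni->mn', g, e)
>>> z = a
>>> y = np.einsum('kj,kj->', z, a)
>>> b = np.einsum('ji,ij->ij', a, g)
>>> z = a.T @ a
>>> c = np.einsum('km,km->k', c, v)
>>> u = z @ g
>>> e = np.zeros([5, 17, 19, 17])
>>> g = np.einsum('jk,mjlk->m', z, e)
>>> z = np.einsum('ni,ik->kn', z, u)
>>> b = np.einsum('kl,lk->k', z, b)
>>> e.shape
(5, 17, 19, 17)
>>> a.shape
(19, 17)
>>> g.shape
(5,)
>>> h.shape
(17, 5)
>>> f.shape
(19,)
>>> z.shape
(19, 17)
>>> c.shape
(17,)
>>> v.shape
(17, 5)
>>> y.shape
()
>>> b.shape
(19,)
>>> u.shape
(17, 19)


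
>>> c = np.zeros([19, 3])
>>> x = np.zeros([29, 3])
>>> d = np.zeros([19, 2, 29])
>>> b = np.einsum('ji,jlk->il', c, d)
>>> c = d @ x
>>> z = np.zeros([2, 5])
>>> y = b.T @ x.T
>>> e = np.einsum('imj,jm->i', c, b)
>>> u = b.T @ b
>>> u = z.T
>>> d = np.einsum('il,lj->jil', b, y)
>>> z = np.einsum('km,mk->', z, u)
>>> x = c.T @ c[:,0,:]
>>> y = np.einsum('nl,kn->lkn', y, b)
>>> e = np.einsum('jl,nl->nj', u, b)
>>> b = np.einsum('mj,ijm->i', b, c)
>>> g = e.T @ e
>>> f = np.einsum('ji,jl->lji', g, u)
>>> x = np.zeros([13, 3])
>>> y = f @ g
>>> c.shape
(19, 2, 3)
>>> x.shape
(13, 3)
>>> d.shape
(29, 3, 2)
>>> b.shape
(19,)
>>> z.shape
()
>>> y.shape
(2, 5, 5)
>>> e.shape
(3, 5)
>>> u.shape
(5, 2)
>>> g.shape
(5, 5)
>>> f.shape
(2, 5, 5)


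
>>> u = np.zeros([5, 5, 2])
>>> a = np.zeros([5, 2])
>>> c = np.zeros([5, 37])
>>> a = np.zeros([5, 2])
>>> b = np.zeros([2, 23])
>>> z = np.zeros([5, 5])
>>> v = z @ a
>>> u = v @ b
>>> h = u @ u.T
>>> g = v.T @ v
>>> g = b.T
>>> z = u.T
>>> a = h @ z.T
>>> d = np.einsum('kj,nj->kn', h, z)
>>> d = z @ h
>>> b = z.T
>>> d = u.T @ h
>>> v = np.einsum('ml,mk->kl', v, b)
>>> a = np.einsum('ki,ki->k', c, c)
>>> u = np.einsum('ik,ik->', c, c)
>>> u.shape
()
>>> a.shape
(5,)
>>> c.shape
(5, 37)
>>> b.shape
(5, 23)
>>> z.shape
(23, 5)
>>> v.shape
(23, 2)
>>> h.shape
(5, 5)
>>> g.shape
(23, 2)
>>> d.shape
(23, 5)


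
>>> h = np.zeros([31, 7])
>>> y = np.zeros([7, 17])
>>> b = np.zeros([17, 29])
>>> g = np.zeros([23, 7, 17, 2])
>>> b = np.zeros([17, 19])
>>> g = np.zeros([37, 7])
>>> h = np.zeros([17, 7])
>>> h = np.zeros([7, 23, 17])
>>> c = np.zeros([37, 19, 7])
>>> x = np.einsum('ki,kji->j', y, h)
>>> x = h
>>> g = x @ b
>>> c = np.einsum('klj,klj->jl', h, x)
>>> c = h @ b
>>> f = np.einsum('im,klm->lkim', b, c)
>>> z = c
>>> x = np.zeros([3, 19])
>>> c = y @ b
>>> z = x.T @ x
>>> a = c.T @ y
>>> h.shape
(7, 23, 17)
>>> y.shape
(7, 17)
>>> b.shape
(17, 19)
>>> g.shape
(7, 23, 19)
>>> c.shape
(7, 19)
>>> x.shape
(3, 19)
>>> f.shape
(23, 7, 17, 19)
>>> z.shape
(19, 19)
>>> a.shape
(19, 17)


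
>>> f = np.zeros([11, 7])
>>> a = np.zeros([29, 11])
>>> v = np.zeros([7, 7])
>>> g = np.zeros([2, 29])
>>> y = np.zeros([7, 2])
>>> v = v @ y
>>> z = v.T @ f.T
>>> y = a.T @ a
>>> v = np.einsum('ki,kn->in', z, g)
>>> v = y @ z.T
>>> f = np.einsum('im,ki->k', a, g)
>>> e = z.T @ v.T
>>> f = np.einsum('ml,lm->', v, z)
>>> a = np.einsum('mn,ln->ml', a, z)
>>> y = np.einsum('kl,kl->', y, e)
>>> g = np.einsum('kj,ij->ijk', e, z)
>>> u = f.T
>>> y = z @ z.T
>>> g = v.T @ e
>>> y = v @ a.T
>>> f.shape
()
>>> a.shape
(29, 2)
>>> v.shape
(11, 2)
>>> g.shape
(2, 11)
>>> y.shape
(11, 29)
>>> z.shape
(2, 11)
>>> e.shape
(11, 11)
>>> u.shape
()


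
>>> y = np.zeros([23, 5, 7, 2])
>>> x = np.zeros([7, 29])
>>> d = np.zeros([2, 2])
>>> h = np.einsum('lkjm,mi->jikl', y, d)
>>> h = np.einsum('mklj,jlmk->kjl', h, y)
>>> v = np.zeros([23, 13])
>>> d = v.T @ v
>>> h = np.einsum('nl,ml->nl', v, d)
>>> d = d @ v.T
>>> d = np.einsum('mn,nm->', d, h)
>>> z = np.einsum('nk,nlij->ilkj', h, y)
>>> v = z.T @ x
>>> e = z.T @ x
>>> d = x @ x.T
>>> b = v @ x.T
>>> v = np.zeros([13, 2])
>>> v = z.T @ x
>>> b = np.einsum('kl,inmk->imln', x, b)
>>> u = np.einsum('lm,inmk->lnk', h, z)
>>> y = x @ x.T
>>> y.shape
(7, 7)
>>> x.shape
(7, 29)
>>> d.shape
(7, 7)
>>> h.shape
(23, 13)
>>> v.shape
(2, 13, 5, 29)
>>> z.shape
(7, 5, 13, 2)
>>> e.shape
(2, 13, 5, 29)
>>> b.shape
(2, 5, 29, 13)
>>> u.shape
(23, 5, 2)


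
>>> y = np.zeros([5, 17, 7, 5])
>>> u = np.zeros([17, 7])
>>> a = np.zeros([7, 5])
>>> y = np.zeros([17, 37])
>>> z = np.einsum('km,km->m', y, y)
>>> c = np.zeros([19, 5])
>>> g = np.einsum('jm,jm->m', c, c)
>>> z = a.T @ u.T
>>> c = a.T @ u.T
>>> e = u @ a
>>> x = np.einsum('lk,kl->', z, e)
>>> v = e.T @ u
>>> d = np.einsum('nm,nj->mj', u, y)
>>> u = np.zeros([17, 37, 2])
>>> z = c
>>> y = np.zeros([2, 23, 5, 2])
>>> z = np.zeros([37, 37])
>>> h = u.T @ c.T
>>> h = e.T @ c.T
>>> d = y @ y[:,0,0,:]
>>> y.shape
(2, 23, 5, 2)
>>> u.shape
(17, 37, 2)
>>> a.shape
(7, 5)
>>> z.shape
(37, 37)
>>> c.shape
(5, 17)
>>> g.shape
(5,)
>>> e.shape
(17, 5)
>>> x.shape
()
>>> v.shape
(5, 7)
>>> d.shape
(2, 23, 5, 2)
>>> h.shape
(5, 5)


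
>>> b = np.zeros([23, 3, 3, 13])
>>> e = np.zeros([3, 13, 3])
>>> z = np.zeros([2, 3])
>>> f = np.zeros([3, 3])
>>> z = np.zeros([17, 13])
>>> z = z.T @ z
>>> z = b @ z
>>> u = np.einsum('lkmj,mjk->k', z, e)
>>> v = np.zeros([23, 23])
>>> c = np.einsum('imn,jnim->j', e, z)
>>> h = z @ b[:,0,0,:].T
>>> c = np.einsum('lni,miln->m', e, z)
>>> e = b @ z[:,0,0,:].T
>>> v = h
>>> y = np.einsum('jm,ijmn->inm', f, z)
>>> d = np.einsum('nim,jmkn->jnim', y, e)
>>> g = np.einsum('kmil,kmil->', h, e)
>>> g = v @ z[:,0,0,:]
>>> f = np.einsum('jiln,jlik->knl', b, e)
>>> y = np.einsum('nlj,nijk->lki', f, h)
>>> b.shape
(23, 3, 3, 13)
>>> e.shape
(23, 3, 3, 23)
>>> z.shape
(23, 3, 3, 13)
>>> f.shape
(23, 13, 3)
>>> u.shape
(3,)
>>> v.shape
(23, 3, 3, 23)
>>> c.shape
(23,)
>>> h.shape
(23, 3, 3, 23)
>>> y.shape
(13, 23, 3)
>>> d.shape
(23, 23, 13, 3)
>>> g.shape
(23, 3, 3, 13)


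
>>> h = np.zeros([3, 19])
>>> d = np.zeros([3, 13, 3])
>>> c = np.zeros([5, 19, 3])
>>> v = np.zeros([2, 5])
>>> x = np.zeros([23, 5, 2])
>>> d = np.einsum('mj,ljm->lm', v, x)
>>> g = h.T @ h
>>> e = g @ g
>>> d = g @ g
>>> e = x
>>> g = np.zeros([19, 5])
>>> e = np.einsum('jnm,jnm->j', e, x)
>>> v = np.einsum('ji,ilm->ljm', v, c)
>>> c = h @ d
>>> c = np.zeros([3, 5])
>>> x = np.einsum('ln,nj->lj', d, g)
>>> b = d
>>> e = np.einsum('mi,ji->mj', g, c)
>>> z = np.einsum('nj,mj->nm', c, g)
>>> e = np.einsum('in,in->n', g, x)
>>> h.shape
(3, 19)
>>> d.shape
(19, 19)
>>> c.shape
(3, 5)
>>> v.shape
(19, 2, 3)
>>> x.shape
(19, 5)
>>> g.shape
(19, 5)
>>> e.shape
(5,)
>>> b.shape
(19, 19)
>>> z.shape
(3, 19)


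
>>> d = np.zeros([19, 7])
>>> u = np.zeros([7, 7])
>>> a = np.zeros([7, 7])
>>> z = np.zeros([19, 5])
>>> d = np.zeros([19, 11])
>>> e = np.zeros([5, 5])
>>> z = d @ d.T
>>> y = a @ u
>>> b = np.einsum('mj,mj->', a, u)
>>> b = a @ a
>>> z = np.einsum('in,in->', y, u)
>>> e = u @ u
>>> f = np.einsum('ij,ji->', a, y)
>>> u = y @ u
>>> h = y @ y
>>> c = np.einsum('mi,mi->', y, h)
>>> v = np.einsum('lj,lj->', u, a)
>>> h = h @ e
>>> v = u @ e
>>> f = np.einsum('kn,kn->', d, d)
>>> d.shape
(19, 11)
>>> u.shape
(7, 7)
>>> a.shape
(7, 7)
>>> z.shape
()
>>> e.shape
(7, 7)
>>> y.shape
(7, 7)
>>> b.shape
(7, 7)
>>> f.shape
()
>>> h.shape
(7, 7)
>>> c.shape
()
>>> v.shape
(7, 7)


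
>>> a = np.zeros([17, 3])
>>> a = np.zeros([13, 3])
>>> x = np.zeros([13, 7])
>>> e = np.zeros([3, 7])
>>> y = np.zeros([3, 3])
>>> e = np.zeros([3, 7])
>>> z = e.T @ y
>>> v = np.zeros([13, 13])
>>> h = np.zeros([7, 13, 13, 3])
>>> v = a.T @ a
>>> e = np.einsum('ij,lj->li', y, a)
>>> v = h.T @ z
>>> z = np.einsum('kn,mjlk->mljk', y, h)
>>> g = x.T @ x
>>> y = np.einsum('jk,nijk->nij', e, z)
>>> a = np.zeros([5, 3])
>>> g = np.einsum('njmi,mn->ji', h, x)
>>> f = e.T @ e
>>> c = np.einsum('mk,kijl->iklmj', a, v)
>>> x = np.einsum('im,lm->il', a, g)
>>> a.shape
(5, 3)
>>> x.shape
(5, 13)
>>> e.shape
(13, 3)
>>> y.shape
(7, 13, 13)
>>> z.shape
(7, 13, 13, 3)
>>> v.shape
(3, 13, 13, 3)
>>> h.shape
(7, 13, 13, 3)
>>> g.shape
(13, 3)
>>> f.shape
(3, 3)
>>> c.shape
(13, 3, 3, 5, 13)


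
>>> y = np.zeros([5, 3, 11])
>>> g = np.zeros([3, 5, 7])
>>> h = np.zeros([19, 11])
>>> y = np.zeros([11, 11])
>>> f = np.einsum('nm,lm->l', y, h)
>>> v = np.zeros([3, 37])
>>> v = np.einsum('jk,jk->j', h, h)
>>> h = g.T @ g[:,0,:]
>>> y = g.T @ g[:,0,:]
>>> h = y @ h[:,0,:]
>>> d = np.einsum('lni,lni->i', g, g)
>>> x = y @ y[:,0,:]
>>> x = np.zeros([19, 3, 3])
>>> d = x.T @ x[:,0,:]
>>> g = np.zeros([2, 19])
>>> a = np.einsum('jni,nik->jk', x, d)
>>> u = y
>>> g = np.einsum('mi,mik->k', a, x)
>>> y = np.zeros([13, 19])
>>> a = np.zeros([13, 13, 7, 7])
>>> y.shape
(13, 19)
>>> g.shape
(3,)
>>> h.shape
(7, 5, 7)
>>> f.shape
(19,)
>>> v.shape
(19,)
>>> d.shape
(3, 3, 3)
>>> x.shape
(19, 3, 3)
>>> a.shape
(13, 13, 7, 7)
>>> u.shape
(7, 5, 7)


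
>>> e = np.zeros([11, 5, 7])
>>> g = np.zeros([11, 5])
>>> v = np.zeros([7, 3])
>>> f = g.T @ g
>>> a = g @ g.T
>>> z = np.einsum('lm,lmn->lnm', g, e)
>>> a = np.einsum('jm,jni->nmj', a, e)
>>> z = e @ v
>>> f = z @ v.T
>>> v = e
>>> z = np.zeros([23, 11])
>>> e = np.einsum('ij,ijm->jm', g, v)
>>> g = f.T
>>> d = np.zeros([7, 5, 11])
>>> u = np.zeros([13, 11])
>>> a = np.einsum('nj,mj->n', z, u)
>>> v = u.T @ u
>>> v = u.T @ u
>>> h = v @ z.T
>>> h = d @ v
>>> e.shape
(5, 7)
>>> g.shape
(7, 5, 11)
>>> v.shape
(11, 11)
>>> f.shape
(11, 5, 7)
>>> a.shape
(23,)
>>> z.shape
(23, 11)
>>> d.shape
(7, 5, 11)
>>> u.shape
(13, 11)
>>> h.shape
(7, 5, 11)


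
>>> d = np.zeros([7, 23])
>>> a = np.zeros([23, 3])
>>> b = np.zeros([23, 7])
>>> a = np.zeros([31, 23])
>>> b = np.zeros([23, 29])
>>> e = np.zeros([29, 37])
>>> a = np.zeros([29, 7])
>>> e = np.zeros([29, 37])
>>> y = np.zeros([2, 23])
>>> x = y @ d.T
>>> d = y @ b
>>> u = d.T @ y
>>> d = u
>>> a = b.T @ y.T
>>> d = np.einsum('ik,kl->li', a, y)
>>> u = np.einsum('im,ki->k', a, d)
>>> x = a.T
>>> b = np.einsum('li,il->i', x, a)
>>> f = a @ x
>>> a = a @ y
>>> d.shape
(23, 29)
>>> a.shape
(29, 23)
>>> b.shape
(29,)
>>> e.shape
(29, 37)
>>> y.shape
(2, 23)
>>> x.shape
(2, 29)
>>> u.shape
(23,)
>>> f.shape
(29, 29)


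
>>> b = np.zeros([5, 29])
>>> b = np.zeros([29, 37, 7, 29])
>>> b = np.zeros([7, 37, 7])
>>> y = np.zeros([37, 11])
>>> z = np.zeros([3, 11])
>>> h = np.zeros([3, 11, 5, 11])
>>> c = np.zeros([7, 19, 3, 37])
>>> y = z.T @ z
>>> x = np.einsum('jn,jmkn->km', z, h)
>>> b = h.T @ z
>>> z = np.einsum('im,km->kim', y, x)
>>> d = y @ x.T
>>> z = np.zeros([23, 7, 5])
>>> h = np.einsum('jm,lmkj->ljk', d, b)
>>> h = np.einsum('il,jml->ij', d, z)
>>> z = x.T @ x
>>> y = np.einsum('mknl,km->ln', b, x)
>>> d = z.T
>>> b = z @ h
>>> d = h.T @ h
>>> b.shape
(11, 23)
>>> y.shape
(11, 11)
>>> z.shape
(11, 11)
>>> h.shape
(11, 23)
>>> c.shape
(7, 19, 3, 37)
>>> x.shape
(5, 11)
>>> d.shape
(23, 23)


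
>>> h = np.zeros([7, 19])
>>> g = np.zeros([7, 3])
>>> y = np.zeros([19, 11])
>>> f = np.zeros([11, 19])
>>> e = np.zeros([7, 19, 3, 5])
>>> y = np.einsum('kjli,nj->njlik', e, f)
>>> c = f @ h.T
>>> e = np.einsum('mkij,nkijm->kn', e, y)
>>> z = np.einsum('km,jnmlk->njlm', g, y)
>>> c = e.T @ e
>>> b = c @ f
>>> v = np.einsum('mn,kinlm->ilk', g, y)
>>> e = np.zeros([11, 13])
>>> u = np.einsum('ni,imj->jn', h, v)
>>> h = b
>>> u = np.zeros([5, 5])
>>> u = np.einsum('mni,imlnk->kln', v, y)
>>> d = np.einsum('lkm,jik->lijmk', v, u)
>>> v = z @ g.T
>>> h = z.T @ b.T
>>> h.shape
(3, 5, 11, 11)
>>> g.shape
(7, 3)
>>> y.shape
(11, 19, 3, 5, 7)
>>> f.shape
(11, 19)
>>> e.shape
(11, 13)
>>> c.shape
(11, 11)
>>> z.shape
(19, 11, 5, 3)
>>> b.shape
(11, 19)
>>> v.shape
(19, 11, 5, 7)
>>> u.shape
(7, 3, 5)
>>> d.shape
(19, 3, 7, 11, 5)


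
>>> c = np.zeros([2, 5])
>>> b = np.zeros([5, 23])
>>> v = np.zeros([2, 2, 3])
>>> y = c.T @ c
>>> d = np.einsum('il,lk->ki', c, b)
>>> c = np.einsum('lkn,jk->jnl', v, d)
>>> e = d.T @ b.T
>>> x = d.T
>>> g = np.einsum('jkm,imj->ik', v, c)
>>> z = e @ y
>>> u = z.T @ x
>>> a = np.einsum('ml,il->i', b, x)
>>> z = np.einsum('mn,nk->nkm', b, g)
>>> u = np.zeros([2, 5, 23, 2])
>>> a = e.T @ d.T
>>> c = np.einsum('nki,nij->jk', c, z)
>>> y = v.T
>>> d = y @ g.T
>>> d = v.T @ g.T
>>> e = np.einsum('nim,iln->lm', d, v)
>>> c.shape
(5, 3)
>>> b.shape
(5, 23)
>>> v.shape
(2, 2, 3)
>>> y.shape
(3, 2, 2)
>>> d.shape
(3, 2, 23)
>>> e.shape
(2, 23)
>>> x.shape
(2, 23)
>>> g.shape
(23, 2)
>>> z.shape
(23, 2, 5)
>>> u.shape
(2, 5, 23, 2)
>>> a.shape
(5, 23)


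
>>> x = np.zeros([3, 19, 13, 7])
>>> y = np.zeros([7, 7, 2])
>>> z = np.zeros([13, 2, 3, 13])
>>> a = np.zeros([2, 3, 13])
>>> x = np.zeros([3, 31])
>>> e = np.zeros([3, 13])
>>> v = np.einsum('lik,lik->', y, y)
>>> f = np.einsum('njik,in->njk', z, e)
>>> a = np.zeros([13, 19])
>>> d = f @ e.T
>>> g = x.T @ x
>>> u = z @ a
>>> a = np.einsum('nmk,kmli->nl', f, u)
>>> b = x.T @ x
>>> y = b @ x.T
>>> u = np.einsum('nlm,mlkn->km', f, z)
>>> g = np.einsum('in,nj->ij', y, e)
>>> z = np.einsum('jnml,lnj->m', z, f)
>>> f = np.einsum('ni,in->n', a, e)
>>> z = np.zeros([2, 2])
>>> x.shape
(3, 31)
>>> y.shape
(31, 3)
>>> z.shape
(2, 2)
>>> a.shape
(13, 3)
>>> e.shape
(3, 13)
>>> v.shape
()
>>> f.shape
(13,)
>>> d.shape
(13, 2, 3)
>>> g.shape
(31, 13)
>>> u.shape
(3, 13)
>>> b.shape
(31, 31)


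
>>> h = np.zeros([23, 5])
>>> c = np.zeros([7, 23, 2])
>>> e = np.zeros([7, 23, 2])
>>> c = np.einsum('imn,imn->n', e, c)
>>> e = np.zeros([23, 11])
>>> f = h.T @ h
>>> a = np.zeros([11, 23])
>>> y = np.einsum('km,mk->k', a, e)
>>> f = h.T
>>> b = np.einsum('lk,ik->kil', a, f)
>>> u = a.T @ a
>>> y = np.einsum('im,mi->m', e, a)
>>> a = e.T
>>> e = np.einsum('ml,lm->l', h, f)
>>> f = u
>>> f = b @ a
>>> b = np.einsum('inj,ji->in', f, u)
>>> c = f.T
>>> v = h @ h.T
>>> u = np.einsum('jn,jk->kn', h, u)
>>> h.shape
(23, 5)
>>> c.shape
(23, 5, 23)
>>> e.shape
(5,)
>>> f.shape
(23, 5, 23)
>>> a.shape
(11, 23)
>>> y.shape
(11,)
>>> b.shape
(23, 5)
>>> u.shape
(23, 5)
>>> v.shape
(23, 23)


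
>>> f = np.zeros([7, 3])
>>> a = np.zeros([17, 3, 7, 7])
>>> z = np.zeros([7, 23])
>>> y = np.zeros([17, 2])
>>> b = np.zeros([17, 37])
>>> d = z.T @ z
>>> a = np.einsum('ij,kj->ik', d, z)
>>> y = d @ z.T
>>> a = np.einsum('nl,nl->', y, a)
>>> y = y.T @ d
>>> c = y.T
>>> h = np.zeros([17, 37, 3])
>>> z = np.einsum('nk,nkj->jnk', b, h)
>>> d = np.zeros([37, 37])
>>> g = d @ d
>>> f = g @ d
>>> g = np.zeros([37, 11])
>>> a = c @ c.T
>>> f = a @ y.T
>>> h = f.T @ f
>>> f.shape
(23, 7)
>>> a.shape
(23, 23)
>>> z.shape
(3, 17, 37)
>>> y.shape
(7, 23)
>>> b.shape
(17, 37)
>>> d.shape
(37, 37)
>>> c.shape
(23, 7)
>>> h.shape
(7, 7)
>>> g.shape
(37, 11)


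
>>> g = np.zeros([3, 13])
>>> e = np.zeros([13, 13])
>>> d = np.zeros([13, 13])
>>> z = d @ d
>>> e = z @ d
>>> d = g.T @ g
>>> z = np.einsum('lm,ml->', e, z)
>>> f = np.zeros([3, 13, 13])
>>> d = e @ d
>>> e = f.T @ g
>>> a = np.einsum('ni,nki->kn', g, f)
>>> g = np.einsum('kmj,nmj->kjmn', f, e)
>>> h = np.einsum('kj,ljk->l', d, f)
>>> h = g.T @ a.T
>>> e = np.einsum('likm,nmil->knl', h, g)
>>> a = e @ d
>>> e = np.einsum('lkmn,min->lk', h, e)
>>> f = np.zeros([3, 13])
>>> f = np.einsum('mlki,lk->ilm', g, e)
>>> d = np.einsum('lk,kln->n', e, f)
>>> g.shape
(3, 13, 13, 13)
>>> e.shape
(13, 13)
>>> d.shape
(3,)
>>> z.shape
()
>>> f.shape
(13, 13, 3)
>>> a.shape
(13, 3, 13)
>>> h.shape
(13, 13, 13, 13)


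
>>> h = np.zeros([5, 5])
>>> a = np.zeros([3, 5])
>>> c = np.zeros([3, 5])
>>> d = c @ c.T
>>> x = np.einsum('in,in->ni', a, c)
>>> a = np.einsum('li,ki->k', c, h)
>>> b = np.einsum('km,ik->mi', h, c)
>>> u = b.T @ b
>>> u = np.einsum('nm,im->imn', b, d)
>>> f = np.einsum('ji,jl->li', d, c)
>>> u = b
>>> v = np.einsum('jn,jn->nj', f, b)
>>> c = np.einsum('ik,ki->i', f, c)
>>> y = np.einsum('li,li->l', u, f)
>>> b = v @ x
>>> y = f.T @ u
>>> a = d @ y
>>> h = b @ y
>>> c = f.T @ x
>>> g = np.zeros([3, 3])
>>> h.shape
(3, 3)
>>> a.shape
(3, 3)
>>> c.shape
(3, 3)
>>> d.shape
(3, 3)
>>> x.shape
(5, 3)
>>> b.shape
(3, 3)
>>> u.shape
(5, 3)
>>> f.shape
(5, 3)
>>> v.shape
(3, 5)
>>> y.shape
(3, 3)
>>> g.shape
(3, 3)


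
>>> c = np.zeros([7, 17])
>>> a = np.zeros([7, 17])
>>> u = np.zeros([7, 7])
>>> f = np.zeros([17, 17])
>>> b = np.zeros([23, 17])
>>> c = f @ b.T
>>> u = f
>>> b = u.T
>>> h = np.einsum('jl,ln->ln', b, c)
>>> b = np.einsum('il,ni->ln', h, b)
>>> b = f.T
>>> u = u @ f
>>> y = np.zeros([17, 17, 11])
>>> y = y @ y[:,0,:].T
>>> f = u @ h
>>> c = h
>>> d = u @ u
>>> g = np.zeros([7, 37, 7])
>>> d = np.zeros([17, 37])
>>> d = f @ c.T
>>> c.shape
(17, 23)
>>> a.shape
(7, 17)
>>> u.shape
(17, 17)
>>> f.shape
(17, 23)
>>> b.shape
(17, 17)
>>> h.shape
(17, 23)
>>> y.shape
(17, 17, 17)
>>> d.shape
(17, 17)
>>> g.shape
(7, 37, 7)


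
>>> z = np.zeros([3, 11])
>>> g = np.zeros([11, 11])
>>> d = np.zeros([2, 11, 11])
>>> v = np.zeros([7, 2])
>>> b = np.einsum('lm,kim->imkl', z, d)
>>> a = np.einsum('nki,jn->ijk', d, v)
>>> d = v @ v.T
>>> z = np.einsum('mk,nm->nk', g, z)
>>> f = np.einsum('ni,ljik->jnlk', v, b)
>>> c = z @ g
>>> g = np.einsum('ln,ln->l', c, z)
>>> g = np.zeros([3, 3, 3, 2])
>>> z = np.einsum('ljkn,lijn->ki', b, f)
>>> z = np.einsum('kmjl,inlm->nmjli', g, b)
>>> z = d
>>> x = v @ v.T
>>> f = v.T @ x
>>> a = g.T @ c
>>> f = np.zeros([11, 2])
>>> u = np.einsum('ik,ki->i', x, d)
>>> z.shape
(7, 7)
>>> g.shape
(3, 3, 3, 2)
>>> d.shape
(7, 7)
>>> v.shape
(7, 2)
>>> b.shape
(11, 11, 2, 3)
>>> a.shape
(2, 3, 3, 11)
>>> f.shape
(11, 2)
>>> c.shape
(3, 11)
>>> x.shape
(7, 7)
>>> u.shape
(7,)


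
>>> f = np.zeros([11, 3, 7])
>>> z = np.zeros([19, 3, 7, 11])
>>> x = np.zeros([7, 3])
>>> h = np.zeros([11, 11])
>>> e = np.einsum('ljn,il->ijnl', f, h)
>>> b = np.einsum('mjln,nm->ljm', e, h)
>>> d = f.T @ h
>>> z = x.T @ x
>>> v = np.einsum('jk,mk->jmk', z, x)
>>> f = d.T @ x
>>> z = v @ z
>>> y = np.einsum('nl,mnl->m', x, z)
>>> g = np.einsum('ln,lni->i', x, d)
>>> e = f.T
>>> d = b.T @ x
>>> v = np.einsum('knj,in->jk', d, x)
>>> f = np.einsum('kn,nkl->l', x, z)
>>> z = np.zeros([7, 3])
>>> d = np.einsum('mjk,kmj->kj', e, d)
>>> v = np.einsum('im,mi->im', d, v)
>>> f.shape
(3,)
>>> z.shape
(7, 3)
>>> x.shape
(7, 3)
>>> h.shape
(11, 11)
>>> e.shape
(3, 3, 11)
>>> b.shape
(7, 3, 11)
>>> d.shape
(11, 3)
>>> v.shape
(11, 3)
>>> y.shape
(3,)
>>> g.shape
(11,)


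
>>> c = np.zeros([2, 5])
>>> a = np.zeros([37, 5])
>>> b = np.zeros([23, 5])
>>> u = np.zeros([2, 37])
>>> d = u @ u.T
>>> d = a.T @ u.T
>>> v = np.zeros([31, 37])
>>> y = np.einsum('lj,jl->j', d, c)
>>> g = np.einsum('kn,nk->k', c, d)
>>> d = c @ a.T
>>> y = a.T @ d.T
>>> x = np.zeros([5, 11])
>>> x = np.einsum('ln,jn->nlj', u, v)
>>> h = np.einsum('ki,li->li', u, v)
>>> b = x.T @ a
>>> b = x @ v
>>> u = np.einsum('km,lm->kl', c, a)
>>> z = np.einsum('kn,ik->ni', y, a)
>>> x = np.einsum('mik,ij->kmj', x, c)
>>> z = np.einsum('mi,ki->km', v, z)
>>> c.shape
(2, 5)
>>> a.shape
(37, 5)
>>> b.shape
(37, 2, 37)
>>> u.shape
(2, 37)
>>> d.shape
(2, 37)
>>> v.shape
(31, 37)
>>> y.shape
(5, 2)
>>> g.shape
(2,)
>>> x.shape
(31, 37, 5)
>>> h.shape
(31, 37)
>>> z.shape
(2, 31)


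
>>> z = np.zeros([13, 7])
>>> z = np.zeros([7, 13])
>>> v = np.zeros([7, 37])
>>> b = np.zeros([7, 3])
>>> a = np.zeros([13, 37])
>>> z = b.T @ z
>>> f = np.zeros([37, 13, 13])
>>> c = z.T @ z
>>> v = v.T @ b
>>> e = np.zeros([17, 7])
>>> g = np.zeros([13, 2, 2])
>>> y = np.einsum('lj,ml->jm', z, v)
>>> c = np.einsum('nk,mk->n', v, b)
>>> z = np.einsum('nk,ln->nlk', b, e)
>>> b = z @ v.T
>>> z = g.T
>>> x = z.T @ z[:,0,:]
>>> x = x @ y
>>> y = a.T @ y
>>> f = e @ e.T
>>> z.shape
(2, 2, 13)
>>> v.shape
(37, 3)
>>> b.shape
(7, 17, 37)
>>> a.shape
(13, 37)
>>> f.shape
(17, 17)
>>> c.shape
(37,)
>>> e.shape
(17, 7)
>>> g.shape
(13, 2, 2)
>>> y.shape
(37, 37)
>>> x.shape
(13, 2, 37)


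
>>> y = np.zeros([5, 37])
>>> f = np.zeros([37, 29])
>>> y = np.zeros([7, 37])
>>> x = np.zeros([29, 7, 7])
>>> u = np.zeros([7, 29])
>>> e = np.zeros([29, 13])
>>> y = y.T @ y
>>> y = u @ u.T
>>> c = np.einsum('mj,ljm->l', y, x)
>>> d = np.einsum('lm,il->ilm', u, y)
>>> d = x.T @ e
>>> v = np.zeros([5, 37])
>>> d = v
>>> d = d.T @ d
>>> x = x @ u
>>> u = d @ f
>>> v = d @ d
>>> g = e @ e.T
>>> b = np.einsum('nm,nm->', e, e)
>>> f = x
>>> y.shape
(7, 7)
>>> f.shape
(29, 7, 29)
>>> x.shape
(29, 7, 29)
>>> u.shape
(37, 29)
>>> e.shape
(29, 13)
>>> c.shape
(29,)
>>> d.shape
(37, 37)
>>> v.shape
(37, 37)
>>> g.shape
(29, 29)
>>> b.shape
()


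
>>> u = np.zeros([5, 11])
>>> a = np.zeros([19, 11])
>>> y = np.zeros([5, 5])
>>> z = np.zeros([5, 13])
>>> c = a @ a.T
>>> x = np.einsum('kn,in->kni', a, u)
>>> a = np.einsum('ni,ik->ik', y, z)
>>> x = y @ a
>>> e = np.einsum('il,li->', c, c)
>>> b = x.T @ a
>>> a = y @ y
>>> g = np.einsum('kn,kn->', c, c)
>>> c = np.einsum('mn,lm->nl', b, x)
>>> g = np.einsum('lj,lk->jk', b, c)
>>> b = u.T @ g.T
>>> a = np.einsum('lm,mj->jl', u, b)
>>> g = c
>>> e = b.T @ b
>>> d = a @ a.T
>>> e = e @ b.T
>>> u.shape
(5, 11)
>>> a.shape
(13, 5)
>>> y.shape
(5, 5)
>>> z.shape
(5, 13)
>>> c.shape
(13, 5)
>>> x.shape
(5, 13)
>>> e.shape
(13, 11)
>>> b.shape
(11, 13)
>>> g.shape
(13, 5)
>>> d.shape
(13, 13)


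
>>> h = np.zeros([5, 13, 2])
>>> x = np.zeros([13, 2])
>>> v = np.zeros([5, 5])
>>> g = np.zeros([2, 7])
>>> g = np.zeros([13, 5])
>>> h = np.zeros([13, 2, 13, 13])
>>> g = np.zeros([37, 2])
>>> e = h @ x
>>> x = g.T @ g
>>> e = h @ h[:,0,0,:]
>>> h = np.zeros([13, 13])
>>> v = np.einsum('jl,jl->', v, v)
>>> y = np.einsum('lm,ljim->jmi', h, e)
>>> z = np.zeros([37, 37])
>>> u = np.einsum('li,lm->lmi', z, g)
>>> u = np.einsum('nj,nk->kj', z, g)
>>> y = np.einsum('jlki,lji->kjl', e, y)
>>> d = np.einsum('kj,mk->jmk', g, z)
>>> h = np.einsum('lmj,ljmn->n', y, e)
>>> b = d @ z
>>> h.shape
(13,)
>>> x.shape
(2, 2)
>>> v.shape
()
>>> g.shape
(37, 2)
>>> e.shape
(13, 2, 13, 13)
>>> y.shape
(13, 13, 2)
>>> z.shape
(37, 37)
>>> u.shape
(2, 37)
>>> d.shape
(2, 37, 37)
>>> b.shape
(2, 37, 37)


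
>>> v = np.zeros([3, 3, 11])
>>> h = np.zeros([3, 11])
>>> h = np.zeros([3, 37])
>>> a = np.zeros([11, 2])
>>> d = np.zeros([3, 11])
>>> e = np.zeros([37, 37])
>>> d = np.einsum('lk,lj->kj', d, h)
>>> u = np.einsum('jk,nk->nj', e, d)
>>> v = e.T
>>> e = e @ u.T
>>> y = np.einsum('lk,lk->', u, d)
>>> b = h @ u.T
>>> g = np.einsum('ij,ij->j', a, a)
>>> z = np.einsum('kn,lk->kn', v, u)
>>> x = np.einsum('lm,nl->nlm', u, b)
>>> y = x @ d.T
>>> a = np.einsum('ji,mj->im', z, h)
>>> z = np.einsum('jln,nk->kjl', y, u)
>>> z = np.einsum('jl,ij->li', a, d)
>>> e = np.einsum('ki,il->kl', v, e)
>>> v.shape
(37, 37)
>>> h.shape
(3, 37)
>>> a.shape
(37, 3)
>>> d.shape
(11, 37)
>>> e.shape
(37, 11)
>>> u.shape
(11, 37)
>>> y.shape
(3, 11, 11)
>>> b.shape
(3, 11)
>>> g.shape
(2,)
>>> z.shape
(3, 11)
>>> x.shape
(3, 11, 37)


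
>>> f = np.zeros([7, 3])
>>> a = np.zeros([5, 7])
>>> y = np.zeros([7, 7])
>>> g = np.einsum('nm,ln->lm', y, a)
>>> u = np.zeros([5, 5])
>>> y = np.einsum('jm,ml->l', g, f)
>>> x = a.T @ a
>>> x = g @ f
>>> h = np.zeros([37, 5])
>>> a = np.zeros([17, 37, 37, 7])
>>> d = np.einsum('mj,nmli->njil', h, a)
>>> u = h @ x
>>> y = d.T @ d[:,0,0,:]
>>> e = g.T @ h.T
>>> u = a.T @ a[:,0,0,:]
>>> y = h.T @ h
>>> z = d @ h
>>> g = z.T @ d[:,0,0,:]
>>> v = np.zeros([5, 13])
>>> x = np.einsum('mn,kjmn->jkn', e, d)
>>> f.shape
(7, 3)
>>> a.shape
(17, 37, 37, 7)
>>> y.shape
(5, 5)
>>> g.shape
(5, 7, 5, 37)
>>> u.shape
(7, 37, 37, 7)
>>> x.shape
(5, 17, 37)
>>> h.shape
(37, 5)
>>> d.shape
(17, 5, 7, 37)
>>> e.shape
(7, 37)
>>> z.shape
(17, 5, 7, 5)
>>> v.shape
(5, 13)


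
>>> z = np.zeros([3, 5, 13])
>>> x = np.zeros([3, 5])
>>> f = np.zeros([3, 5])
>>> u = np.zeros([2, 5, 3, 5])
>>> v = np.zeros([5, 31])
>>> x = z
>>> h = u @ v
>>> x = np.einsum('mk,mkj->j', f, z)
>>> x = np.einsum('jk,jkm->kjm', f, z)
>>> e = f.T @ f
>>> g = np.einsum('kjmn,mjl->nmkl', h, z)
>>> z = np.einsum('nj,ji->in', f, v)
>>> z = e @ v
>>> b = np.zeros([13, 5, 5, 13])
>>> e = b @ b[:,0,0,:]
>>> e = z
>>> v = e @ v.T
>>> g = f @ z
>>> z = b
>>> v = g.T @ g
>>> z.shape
(13, 5, 5, 13)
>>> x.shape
(5, 3, 13)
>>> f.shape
(3, 5)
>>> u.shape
(2, 5, 3, 5)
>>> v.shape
(31, 31)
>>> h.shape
(2, 5, 3, 31)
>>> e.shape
(5, 31)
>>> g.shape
(3, 31)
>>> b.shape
(13, 5, 5, 13)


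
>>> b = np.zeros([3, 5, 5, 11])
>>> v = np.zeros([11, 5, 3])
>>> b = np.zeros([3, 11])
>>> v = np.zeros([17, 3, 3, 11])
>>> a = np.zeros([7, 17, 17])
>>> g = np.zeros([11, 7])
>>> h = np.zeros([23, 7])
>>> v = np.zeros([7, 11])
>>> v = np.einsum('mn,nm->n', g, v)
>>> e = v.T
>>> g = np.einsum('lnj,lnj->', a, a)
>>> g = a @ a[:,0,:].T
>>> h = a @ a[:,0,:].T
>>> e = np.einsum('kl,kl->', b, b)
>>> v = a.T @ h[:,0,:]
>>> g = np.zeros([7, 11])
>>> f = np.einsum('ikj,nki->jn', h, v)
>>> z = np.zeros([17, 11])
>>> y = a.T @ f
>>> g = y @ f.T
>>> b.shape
(3, 11)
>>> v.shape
(17, 17, 7)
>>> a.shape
(7, 17, 17)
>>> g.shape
(17, 17, 7)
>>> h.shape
(7, 17, 7)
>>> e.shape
()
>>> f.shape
(7, 17)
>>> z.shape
(17, 11)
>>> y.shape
(17, 17, 17)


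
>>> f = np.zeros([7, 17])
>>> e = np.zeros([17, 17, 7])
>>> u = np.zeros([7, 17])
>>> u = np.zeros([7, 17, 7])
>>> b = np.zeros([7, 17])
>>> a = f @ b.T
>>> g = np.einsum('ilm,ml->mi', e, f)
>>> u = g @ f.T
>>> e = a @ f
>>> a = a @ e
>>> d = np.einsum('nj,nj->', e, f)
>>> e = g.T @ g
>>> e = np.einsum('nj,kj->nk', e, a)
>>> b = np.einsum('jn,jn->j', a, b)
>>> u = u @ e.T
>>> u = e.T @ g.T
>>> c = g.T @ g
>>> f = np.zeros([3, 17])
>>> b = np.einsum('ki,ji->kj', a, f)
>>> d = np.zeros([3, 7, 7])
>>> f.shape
(3, 17)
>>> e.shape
(17, 7)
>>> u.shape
(7, 7)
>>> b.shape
(7, 3)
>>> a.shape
(7, 17)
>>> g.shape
(7, 17)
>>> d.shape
(3, 7, 7)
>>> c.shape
(17, 17)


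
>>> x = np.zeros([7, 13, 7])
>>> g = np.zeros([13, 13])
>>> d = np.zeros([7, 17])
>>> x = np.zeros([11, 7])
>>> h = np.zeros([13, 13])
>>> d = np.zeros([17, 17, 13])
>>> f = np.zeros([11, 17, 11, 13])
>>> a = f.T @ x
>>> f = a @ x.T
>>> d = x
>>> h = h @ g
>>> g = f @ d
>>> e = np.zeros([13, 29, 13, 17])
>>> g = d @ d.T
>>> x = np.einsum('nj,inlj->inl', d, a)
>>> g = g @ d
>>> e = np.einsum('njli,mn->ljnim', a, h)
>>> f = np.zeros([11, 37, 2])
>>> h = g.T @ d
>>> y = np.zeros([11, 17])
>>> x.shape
(13, 11, 17)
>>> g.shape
(11, 7)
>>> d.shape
(11, 7)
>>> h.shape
(7, 7)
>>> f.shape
(11, 37, 2)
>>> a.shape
(13, 11, 17, 7)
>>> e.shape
(17, 11, 13, 7, 13)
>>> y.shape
(11, 17)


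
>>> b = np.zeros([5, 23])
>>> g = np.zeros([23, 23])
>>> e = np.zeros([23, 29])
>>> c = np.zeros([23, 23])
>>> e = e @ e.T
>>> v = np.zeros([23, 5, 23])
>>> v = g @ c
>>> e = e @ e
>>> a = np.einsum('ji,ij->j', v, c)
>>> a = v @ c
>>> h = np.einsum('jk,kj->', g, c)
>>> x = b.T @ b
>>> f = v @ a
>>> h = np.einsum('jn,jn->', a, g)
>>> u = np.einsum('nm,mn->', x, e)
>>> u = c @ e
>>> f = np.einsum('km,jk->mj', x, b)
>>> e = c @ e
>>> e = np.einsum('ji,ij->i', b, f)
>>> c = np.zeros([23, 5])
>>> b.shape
(5, 23)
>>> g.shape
(23, 23)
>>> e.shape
(23,)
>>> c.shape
(23, 5)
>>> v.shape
(23, 23)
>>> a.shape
(23, 23)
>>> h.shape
()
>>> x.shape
(23, 23)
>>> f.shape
(23, 5)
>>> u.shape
(23, 23)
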